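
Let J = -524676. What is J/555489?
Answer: -174892/185163 ≈ -0.94453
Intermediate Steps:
J/555489 = -524676/555489 = -524676*1/555489 = -174892/185163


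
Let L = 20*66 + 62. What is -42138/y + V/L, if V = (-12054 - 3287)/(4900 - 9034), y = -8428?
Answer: 60217902473/12037687116 ≈ 5.0024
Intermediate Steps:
L = 1382 (L = 1320 + 62 = 1382)
V = 15341/4134 (V = -15341/(-4134) = -15341*(-1/4134) = 15341/4134 ≈ 3.7109)
-42138/y + V/L = -42138/(-8428) + (15341/4134)/1382 = -42138*(-1/8428) + (15341/4134)*(1/1382) = 21069/4214 + 15341/5713188 = 60217902473/12037687116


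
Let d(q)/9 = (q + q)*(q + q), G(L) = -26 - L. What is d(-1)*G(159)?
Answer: -6660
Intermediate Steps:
d(q) = 36*q**2 (d(q) = 9*((q + q)*(q + q)) = 9*((2*q)*(2*q)) = 9*(4*q**2) = 36*q**2)
d(-1)*G(159) = (36*(-1)**2)*(-26 - 1*159) = (36*1)*(-26 - 159) = 36*(-185) = -6660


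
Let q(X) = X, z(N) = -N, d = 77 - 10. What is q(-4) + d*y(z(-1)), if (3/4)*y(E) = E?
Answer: 256/3 ≈ 85.333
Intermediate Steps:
d = 67
y(E) = 4*E/3
q(-4) + d*y(z(-1)) = -4 + 67*(4*(-1*(-1))/3) = -4 + 67*((4/3)*1) = -4 + 67*(4/3) = -4 + 268/3 = 256/3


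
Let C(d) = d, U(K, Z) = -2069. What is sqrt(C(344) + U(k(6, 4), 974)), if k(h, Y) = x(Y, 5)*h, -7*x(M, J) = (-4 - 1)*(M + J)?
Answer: 5*I*sqrt(69) ≈ 41.533*I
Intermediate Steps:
x(M, J) = 5*J/7 + 5*M/7 (x(M, J) = -(-4 - 1)*(M + J)/7 = -(-5)*(J + M)/7 = -(-5*J - 5*M)/7 = 5*J/7 + 5*M/7)
k(h, Y) = h*(25/7 + 5*Y/7) (k(h, Y) = ((5/7)*5 + 5*Y/7)*h = (25/7 + 5*Y/7)*h = h*(25/7 + 5*Y/7))
sqrt(C(344) + U(k(6, 4), 974)) = sqrt(344 - 2069) = sqrt(-1725) = 5*I*sqrt(69)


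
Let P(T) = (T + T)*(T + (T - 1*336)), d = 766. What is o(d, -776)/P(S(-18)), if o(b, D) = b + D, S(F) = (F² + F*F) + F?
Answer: -1/116424 ≈ -8.5893e-6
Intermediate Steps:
S(F) = F + 2*F² (S(F) = (F² + F²) + F = 2*F² + F = F + 2*F²)
P(T) = 2*T*(-336 + 2*T) (P(T) = (2*T)*(T + (T - 336)) = (2*T)*(T + (-336 + T)) = (2*T)*(-336 + 2*T) = 2*T*(-336 + 2*T))
o(b, D) = D + b
o(d, -776)/P(S(-18)) = (-776 + 766)/((4*(-18*(1 + 2*(-18)))*(-168 - 18*(1 + 2*(-18))))) = -10*(-1/(72*(1 - 36)*(-168 - 18*(1 - 36)))) = -10*1/(2520*(-168 - 18*(-35))) = -10*1/(2520*(-168 + 630)) = -10/(4*630*462) = -10/1164240 = -10*1/1164240 = -1/116424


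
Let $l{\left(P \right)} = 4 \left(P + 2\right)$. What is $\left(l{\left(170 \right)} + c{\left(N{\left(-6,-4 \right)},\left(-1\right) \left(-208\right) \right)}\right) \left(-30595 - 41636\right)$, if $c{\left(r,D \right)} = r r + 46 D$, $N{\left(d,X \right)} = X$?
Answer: $-741956832$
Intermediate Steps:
$l{\left(P \right)} = 8 + 4 P$ ($l{\left(P \right)} = 4 \left(2 + P\right) = 8 + 4 P$)
$c{\left(r,D \right)} = r^{2} + 46 D$
$\left(l{\left(170 \right)} + c{\left(N{\left(-6,-4 \right)},\left(-1\right) \left(-208\right) \right)}\right) \left(-30595 - 41636\right) = \left(\left(8 + 4 \cdot 170\right) + \left(\left(-4\right)^{2} + 46 \left(\left(-1\right) \left(-208\right)\right)\right)\right) \left(-30595 - 41636\right) = \left(\left(8 + 680\right) + \left(16 + 46 \cdot 208\right)\right) \left(-72231\right) = \left(688 + \left(16 + 9568\right)\right) \left(-72231\right) = \left(688 + 9584\right) \left(-72231\right) = 10272 \left(-72231\right) = -741956832$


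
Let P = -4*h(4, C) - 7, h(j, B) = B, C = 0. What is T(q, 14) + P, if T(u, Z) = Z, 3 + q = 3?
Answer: 7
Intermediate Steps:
q = 0 (q = -3 + 3 = 0)
P = -7 (P = -4*0 - 7 = 0 - 7 = -7)
T(q, 14) + P = 14 - 7 = 7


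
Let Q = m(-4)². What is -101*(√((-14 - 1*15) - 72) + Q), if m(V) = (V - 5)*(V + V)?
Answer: -523584 - 101*I*√101 ≈ -5.2358e+5 - 1015.0*I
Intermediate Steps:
m(V) = 2*V*(-5 + V) (m(V) = (-5 + V)*(2*V) = 2*V*(-5 + V))
Q = 5184 (Q = (2*(-4)*(-5 - 4))² = (2*(-4)*(-9))² = 72² = 5184)
-101*(√((-14 - 1*15) - 72) + Q) = -101*(√((-14 - 1*15) - 72) + 5184) = -101*(√((-14 - 15) - 72) + 5184) = -101*(√(-29 - 72) + 5184) = -101*(√(-101) + 5184) = -101*(I*√101 + 5184) = -101*(5184 + I*√101) = -523584 - 101*I*√101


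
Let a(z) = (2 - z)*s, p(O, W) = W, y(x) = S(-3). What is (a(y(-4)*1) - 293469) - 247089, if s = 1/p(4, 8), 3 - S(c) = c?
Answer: -1081117/2 ≈ -5.4056e+5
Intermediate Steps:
S(c) = 3 - c
y(x) = 6 (y(x) = 3 - 1*(-3) = 3 + 3 = 6)
s = ⅛ (s = 1/8 = ⅛ ≈ 0.12500)
a(z) = ¼ - z/8 (a(z) = (2 - z)*(⅛) = ¼ - z/8)
(a(y(-4)*1) - 293469) - 247089 = ((¼ - 3/4) - 293469) - 247089 = ((¼ - ⅛*6) - 293469) - 247089 = ((¼ - ¾) - 293469) - 247089 = (-½ - 293469) - 247089 = -586939/2 - 247089 = -1081117/2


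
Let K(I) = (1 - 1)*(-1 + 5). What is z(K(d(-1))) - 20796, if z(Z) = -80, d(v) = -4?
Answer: -20876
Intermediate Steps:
K(I) = 0 (K(I) = 0*4 = 0)
z(K(d(-1))) - 20796 = -80 - 20796 = -20876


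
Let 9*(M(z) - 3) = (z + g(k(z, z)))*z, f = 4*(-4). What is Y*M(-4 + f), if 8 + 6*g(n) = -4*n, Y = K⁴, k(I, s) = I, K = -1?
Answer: 187/9 ≈ 20.778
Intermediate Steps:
f = -16
Y = 1 (Y = (-1)⁴ = 1)
g(n) = -4/3 - 2*n/3 (g(n) = -4/3 + (-4*n)/6 = -4/3 - 2*n/3)
M(z) = 3 + z*(-4/3 + z/3)/9 (M(z) = 3 + ((z + (-4/3 - 2*z/3))*z)/9 = 3 + ((-4/3 + z/3)*z)/9 = 3 + (z*(-4/3 + z/3))/9 = 3 + z*(-4/3 + z/3)/9)
Y*M(-4 + f) = 1*(3 - 4*(-4 - 16)/27 + (-4 - 16)²/27) = 1*(3 - 4/27*(-20) + (1/27)*(-20)²) = 1*(3 + 80/27 + (1/27)*400) = 1*(3 + 80/27 + 400/27) = 1*(187/9) = 187/9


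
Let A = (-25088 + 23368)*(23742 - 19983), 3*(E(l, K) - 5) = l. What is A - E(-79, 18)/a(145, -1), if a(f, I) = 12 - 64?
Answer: -252153736/39 ≈ -6.4655e+6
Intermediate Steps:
a(f, I) = -52
E(l, K) = 5 + l/3
A = -6465480 (A = -1720*3759 = -6465480)
A - E(-79, 18)/a(145, -1) = -6465480 - (5 + (⅓)*(-79))/(-52) = -6465480 - (5 - 79/3)*(-1)/52 = -6465480 - (-64)*(-1)/(3*52) = -6465480 - 1*16/39 = -6465480 - 16/39 = -252153736/39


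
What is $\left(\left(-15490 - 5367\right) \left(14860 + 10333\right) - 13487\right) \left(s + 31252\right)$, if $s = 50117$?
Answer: $-42756471102672$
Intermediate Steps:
$\left(\left(-15490 - 5367\right) \left(14860 + 10333\right) - 13487\right) \left(s + 31252\right) = \left(\left(-15490 - 5367\right) \left(14860 + 10333\right) - 13487\right) \left(50117 + 31252\right) = \left(\left(-20857\right) 25193 - 13487\right) 81369 = \left(-525450401 - 13487\right) 81369 = \left(-525463888\right) 81369 = -42756471102672$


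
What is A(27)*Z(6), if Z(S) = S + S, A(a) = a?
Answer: 324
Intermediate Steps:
Z(S) = 2*S
A(27)*Z(6) = 27*(2*6) = 27*12 = 324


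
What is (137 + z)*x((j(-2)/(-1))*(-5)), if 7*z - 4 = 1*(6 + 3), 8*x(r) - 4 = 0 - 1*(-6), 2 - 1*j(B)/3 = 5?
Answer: 1215/7 ≈ 173.57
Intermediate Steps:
j(B) = -9 (j(B) = 6 - 3*5 = 6 - 15 = -9)
x(r) = 5/4 (x(r) = ½ + (0 - 1*(-6))/8 = ½ + (0 + 6)/8 = ½ + (⅛)*6 = ½ + ¾ = 5/4)
z = 13/7 (z = 4/7 + (1*(6 + 3))/7 = 4/7 + (1*9)/7 = 4/7 + (⅐)*9 = 4/7 + 9/7 = 13/7 ≈ 1.8571)
(137 + z)*x((j(-2)/(-1))*(-5)) = (137 + 13/7)*(5/4) = (972/7)*(5/4) = 1215/7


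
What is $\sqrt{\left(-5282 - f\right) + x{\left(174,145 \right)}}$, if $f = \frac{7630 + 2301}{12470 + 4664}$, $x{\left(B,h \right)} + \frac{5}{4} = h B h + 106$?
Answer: $\frac{\sqrt{1072476206011145}}{17134} \approx 1911.3$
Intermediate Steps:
$x{\left(B,h \right)} = \frac{419}{4} + B h^{2}$ ($x{\left(B,h \right)} = - \frac{5}{4} + \left(h B h + 106\right) = - \frac{5}{4} + \left(B h h + 106\right) = - \frac{5}{4} + \left(B h^{2} + 106\right) = - \frac{5}{4} + \left(106 + B h^{2}\right) = \frac{419}{4} + B h^{2}$)
$f = \frac{9931}{17134} \approx 0.57961$
$\sqrt{\left(-5282 - f\right) + x{\left(174,145 \right)}} = \sqrt{\left(-5282 - \frac{9931}{17134}\right) + \left(\frac{419}{4} + 174 \cdot 145^{2}\right)} = \sqrt{\left(-5282 - \frac{9931}{17134}\right) + \left(\frac{419}{4} + 174 \cdot 21025\right)} = \sqrt{- \frac{90511719}{17134} + \left(\frac{419}{4} + 3658350\right)} = \sqrt{- \frac{90511719}{17134} + \frac{14633819}{4}} = \sqrt{\frac{125186903935}{34268}} = \frac{\sqrt{1072476206011145}}{17134}$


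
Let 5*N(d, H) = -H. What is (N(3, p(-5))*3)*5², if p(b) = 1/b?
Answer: 3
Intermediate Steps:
N(d, H) = -H/5 (N(d, H) = (-H)/5 = -H/5)
(N(3, p(-5))*3)*5² = (-⅕/(-5)*3)*5² = (-⅕*(-⅕)*3)*25 = ((1/25)*3)*25 = (3/25)*25 = 3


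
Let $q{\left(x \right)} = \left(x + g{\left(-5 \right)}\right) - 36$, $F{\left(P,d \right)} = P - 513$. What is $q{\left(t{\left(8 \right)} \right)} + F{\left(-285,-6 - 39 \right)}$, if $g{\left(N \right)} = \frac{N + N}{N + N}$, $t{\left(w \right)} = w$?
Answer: $-825$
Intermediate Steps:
$F{\left(P,d \right)} = -513 + P$
$g{\left(N \right)} = 1$ ($g{\left(N \right)} = \frac{2 N}{2 N} = 2 N \frac{1}{2 N} = 1$)
$q{\left(x \right)} = -35 + x$ ($q{\left(x \right)} = \left(x + 1\right) - 36 = \left(1 + x\right) - 36 = -35 + x$)
$q{\left(t{\left(8 \right)} \right)} + F{\left(-285,-6 - 39 \right)} = \left(-35 + 8\right) - 798 = -27 - 798 = -825$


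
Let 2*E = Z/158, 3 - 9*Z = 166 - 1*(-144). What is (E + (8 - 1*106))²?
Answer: 77851602361/8088336 ≈ 9625.2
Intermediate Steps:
Z = -307/9 (Z = ⅓ - (166 - 1*(-144))/9 = ⅓ - (166 + 144)/9 = ⅓ - ⅑*310 = ⅓ - 310/9 = -307/9 ≈ -34.111)
E = -307/2844 (E = (-307/9/158)/2 = (-307/9*1/158)/2 = (½)*(-307/1422) = -307/2844 ≈ -0.10795)
(E + (8 - 1*106))² = (-307/2844 + (8 - 1*106))² = (-307/2844 + (8 - 106))² = (-307/2844 - 98)² = (-279019/2844)² = 77851602361/8088336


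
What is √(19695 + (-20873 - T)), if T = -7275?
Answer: √6097 ≈ 78.083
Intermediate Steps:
√(19695 + (-20873 - T)) = √(19695 + (-20873 - 1*(-7275))) = √(19695 + (-20873 + 7275)) = √(19695 - 13598) = √6097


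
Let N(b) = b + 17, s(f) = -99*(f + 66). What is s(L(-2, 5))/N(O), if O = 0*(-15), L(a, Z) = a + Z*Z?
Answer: -8811/17 ≈ -518.29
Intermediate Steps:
L(a, Z) = a + Z²
O = 0
s(f) = -6534 - 99*f (s(f) = -99*(66 + f) = -6534 - 99*f)
N(b) = 17 + b
s(L(-2, 5))/N(O) = (-6534 - 99*(-2 + 5²))/(17 + 0) = (-6534 - 99*(-2 + 25))/17 = (-6534 - 99*23)*(1/17) = (-6534 - 2277)*(1/17) = -8811*1/17 = -8811/17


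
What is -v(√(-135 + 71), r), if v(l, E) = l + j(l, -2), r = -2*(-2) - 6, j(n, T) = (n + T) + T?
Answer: 4 - 16*I ≈ 4.0 - 16.0*I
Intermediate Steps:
j(n, T) = n + 2*T (j(n, T) = (T + n) + T = n + 2*T)
r = -2 (r = 4 - 6 = -2)
v(l, E) = -4 + 2*l (v(l, E) = l + (l + 2*(-2)) = l + (l - 4) = l + (-4 + l) = -4 + 2*l)
-v(√(-135 + 71), r) = -(-4 + 2*√(-135 + 71)) = -(-4 + 2*√(-64)) = -(-4 + 2*(8*I)) = -(-4 + 16*I) = 4 - 16*I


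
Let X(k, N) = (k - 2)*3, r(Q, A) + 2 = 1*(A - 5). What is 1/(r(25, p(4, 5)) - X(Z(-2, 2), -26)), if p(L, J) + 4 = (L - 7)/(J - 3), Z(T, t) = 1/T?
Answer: -1/5 ≈ -0.20000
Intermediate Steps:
p(L, J) = -4 + (-7 + L)/(-3 + J) (p(L, J) = -4 + (L - 7)/(J - 3) = -4 + (-7 + L)/(-3 + J))
r(Q, A) = -7 + A (r(Q, A) = -2 + 1*(A - 5) = -2 + 1*(-5 + A) = -2 + (-5 + A) = -7 + A)
X(k, N) = -6 + 3*k (X(k, N) = (-2 + k)*3 = -6 + 3*k)
1/(r(25, p(4, 5)) - X(Z(-2, 2), -26)) = 1/((-7 + (5 + 4 - 4*5)/(-3 + 5)) - (-6 + 3/(-2))) = 1/((-7 + (5 + 4 - 20)/2) - (-6 + 3*(-1/2))) = 1/((-7 + (1/2)*(-11)) - (-6 - 3/2)) = 1/((-7 - 11/2) - 1*(-15/2)) = 1/(-25/2 + 15/2) = 1/(-5) = -1/5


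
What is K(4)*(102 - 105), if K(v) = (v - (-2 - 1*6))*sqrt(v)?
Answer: -72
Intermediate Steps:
K(v) = sqrt(v)*(8 + v) (K(v) = (v - (-2 - 6))*sqrt(v) = (v - 1*(-8))*sqrt(v) = (v + 8)*sqrt(v) = (8 + v)*sqrt(v) = sqrt(v)*(8 + v))
K(4)*(102 - 105) = (sqrt(4)*(8 + 4))*(102 - 105) = (2*12)*(-3) = 24*(-3) = -72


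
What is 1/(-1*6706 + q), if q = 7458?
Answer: 1/752 ≈ 0.0013298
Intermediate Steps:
1/(-1*6706 + q) = 1/(-1*6706 + 7458) = 1/(-6706 + 7458) = 1/752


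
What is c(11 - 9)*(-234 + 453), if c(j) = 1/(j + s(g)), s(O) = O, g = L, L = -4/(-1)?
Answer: 73/2 ≈ 36.500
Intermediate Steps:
L = 4 (L = -4*(-1) = 4)
g = 4
c(j) = 1/(4 + j) (c(j) = 1/(j + 4) = 1/(4 + j))
c(11 - 9)*(-234 + 453) = (-234 + 453)/(4 + (11 - 9)) = 219/(4 + 2) = 219/6 = (⅙)*219 = 73/2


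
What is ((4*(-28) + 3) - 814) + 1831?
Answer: 908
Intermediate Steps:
((4*(-28) + 3) - 814) + 1831 = ((-112 + 3) - 814) + 1831 = (-109 - 814) + 1831 = -923 + 1831 = 908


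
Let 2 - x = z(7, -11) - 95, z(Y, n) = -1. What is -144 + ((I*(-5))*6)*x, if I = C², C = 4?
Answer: -47184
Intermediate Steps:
I = 16 (I = 4² = 16)
x = 98 (x = 2 - (-1 - 95) = 2 - 1*(-96) = 2 + 96 = 98)
-144 + ((I*(-5))*6)*x = -144 + ((16*(-5))*6)*98 = -144 - 80*6*98 = -144 - 480*98 = -144 - 47040 = -47184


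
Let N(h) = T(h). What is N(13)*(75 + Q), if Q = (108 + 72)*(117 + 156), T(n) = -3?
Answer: -147645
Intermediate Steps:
N(h) = -3
Q = 49140 (Q = 180*273 = 49140)
N(13)*(75 + Q) = -3*(75 + 49140) = -3*49215 = -147645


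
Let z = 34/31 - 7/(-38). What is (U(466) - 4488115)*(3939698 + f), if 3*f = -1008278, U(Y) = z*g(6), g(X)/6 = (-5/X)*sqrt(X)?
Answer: -48520185451840/3 - 438535520*sqrt(6)/19 ≈ -1.6173e+13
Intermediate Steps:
g(X) = -30/sqrt(X) (g(X) = 6*((-5/X)*sqrt(X)) = 6*(-5/sqrt(X)) = -30/sqrt(X))
z = 1509/1178 (z = 34*(1/31) - 7*(-1/38) = 34/31 + 7/38 = 1509/1178 ≈ 1.2810)
U(Y) = -7545*sqrt(6)/1178 (U(Y) = 1509*(-5*sqrt(6))/1178 = -7545*sqrt(6)/1178)
f = -1008278/3 (f = (1/3)*(-1008278) = -1008278/3 ≈ -3.3609e+5)
(U(466) - 4488115)*(3939698 + f) = (-7545*sqrt(6)/1178 - 4488115)*(3939698 - 1008278/3) = (-4488115 - 7545*sqrt(6)/1178)*(10810816/3) = -48520185451840/3 - 438535520*sqrt(6)/19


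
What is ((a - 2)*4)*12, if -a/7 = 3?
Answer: -1104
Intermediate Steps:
a = -21 (a = -7*3 = -21)
((a - 2)*4)*12 = ((-21 - 2)*4)*12 = -23*4*12 = -92*12 = -1104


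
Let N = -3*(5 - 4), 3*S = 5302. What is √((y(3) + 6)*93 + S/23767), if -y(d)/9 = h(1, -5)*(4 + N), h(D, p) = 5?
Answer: 5*I*√737547312237/71301 ≈ 60.224*I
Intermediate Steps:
S = 5302/3 (S = (⅓)*5302 = 5302/3 ≈ 1767.3)
N = -3 (N = -3*1 = -3)
y(d) = -45 (y(d) = -45*(4 - 3) = -45)
√((y(3) + 6)*93 + S/23767) = √((-45 + 6)*93 + (5302/3)/23767) = √(-39*93 + (5302/3)*(1/23767)) = √(-3627 + 5302/71301) = √(-258603425/71301) = 5*I*√737547312237/71301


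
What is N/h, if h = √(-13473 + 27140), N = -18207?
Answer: -18207*√13667/13667 ≈ -155.74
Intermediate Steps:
h = √13667 ≈ 116.91
N/h = -18207*√13667/13667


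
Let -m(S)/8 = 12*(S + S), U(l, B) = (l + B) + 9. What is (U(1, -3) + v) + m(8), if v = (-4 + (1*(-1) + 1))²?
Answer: -1513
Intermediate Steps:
v = 16 (v = (-4 + (-1 + 1))² = (-4 + 0)² = (-4)² = 16)
U(l, B) = 9 + B + l (U(l, B) = (B + l) + 9 = 9 + B + l)
m(S) = -192*S (m(S) = -96*(S + S) = -96*2*S = -192*S)
(U(1, -3) + v) + m(8) = ((9 - 3 + 1) + 16) - 192*8 = (7 + 16) - 1536 = 23 - 1536 = -1513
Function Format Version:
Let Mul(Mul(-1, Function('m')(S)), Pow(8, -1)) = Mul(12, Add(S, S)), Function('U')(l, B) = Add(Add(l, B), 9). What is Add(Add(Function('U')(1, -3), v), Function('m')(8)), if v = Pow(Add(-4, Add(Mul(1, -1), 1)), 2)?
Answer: -1513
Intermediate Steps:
v = 16 (v = Pow(Add(-4, Add(-1, 1)), 2) = Pow(Add(-4, 0), 2) = Pow(-4, 2) = 16)
Function('U')(l, B) = Add(9, B, l) (Function('U')(l, B) = Add(Add(B, l), 9) = Add(9, B, l))
Function('m')(S) = Mul(-192, S) (Function('m')(S) = Mul(-8, Mul(12, Add(S, S))) = Mul(-8, Mul(12, Mul(2, S))) = Mul(-8, Mul(24, S)) = Mul(-192, S))
Add(Add(Function('U')(1, -3), v), Function('m')(8)) = Add(Add(Add(9, -3, 1), 16), Mul(-192, 8)) = Add(Add(7, 16), -1536) = Add(23, -1536) = -1513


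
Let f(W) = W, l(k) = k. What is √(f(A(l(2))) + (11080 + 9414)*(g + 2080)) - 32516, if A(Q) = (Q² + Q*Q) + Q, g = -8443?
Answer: -32516 + 4*I*√8150207 ≈ -32516.0 + 11419.0*I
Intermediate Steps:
A(Q) = Q + 2*Q² (A(Q) = (Q² + Q²) + Q = 2*Q² + Q = Q + 2*Q²)
√(f(A(l(2))) + (11080 + 9414)*(g + 2080)) - 32516 = √(2*(1 + 2*2) + (11080 + 9414)*(-8443 + 2080)) - 32516 = √(2*(1 + 4) + 20494*(-6363)) - 32516 = √(2*5 - 130403322) - 32516 = √(10 - 130403322) - 32516 = √(-130403312) - 32516 = 4*I*√8150207 - 32516 = -32516 + 4*I*√8150207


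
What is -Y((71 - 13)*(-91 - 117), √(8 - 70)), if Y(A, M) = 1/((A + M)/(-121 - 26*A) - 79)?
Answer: 7770210397823/614145591005583 + 313543*I*√62/614145591005583 ≈ 0.012652 + 4.02e-9*I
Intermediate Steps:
Y(A, M) = 1/(-79 + (A + M)/(-121 - 26*A)) (Y(A, M) = 1/((A + M)/(-121 - 26*A) - 79) = 1/(-79 + (A + M)/(-121 - 26*A)))
-Y((71 - 13)*(-91 - 117), √(8 - 70)) = -(-121 - 26*(71 - 13)*(-91 - 117))/(9559 + √(8 - 70) + 2055*((71 - 13)*(-91 - 117))) = -(-121 - 1508*(-208))/(9559 + √(-62) + 2055*(58*(-208))) = -(-121 - 26*(-12064))/(9559 + I*√62 + 2055*(-12064)) = -(-121 + 313664)/(9559 + I*√62 - 24791520) = -313543/(-24781961 + I*√62)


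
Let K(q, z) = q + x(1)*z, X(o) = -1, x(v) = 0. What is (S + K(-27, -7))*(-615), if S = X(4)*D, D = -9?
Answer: 11070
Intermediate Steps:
K(q, z) = q (K(q, z) = q + 0*z = q + 0 = q)
S = 9 (S = -1*(-9) = 9)
(S + K(-27, -7))*(-615) = (9 - 27)*(-615) = -18*(-615) = 11070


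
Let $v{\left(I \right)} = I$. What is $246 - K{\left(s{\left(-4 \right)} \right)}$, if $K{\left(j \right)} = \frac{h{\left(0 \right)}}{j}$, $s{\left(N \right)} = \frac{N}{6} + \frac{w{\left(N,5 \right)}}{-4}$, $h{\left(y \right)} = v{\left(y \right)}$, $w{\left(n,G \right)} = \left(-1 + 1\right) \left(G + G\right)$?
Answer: $246$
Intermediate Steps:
$w{\left(n,G \right)} = 0$ ($w{\left(n,G \right)} = 0 \cdot 2 G = 0$)
$h{\left(y \right)} = y$
$s{\left(N \right)} = \frac{N}{6}$ ($s{\left(N \right)} = \frac{N}{6} + \frac{0}{-4} = N \frac{1}{6} + 0 \left(- \frac{1}{4}\right) = \frac{N}{6} + 0 = \frac{N}{6}$)
$K{\left(j \right)} = 0$ ($K{\left(j \right)} = \frac{0}{j} = 0$)
$246 - K{\left(s{\left(-4 \right)} \right)} = 246 - 0 = 246 + 0 = 246$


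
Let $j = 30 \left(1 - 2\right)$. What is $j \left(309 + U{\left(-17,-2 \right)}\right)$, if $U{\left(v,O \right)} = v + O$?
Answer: $-8700$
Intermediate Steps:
$j = -30$ ($j = 30 \left(-1\right) = -30$)
$U{\left(v,O \right)} = O + v$
$j \left(309 + U{\left(-17,-2 \right)}\right) = - 30 \left(309 - 19\right) = \left(-30\right) 290 = -8700$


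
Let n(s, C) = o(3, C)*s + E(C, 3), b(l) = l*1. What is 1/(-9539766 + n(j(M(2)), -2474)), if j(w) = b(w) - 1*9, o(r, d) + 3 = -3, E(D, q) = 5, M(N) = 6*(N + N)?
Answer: -1/9539851 ≈ -1.0482e-7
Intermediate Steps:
M(N) = 12*N (M(N) = 6*(2*N) = 12*N)
b(l) = l
o(r, d) = -6 (o(r, d) = -3 - 3 = -6)
j(w) = -9 + w (j(w) = w - 1*9 = w - 9 = -9 + w)
n(s, C) = 5 - 6*s (n(s, C) = -6*s + 5 = 5 - 6*s)
1/(-9539766 + n(j(M(2)), -2474)) = 1/(-9539766 + (5 - 6*(-9 + 12*2))) = 1/(-9539766 + (5 - 6*(-9 + 24))) = 1/(-9539766 + (5 - 6*15)) = 1/(-9539766 + (5 - 90)) = 1/(-9539766 - 85) = 1/(-9539851) = -1/9539851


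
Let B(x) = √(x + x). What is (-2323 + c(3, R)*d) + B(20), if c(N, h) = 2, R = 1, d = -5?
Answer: -2333 + 2*√10 ≈ -2326.7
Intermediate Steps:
B(x) = √2*√x (B(x) = √(2*x) = √2*√x)
(-2323 + c(3, R)*d) + B(20) = (-2323 + 2*(-5)) + √2*√20 = (-2323 - 10) + √2*(2*√5) = -2333 + 2*√10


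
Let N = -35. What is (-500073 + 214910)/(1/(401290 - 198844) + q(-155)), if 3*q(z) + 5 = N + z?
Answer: 57730108698/13158989 ≈ 4387.1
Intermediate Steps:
q(z) = -40/3 + z/3 (q(z) = -5/3 + (-35 + z)/3 = -5/3 + (-35/3 + z/3) = -40/3 + z/3)
(-500073 + 214910)/(1/(401290 - 198844) + q(-155)) = (-500073 + 214910)/(1/(401290 - 198844) + (-40/3 + (⅓)*(-155))) = -285163/(1/202446 + (-40/3 - 155/3)) = -285163/(1/202446 - 65) = -285163/(-13158989/202446) = -285163*(-202446/13158989) = 57730108698/13158989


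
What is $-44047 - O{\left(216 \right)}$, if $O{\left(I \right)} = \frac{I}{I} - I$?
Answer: $-43832$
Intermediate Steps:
$O{\left(I \right)} = 1 - I$
$-44047 - O{\left(216 \right)} = -44047 - \left(1 - 216\right) = -44047 - -215 = -44047 + 215 = -43832$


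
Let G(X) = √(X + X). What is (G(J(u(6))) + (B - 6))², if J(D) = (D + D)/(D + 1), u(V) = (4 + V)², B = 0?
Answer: 4036/101 - 240*√101/101 ≈ 16.079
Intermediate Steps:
J(D) = 2*D/(1 + D) (J(D) = (2*D)/(1 + D) = 2*D/(1 + D))
G(X) = √2*√X (G(X) = √(2*X) = √2*√X)
(G(J(u(6))) + (B - 6))² = (√2*√(2*(4 + 6)²/(1 + (4 + 6)²)) + (0 - 6))² = (√2*√(2*10²/(1 + 10²)) - 6)² = (√2*√(2*100/(1 + 100)) - 6)² = (√2*√(2*100/101) - 6)² = (√2*√(2*100*(1/101)) - 6)² = (√2*√(200/101) - 6)² = (√2*(10*√202/101) - 6)² = (20*√101/101 - 6)² = (-6 + 20*√101/101)²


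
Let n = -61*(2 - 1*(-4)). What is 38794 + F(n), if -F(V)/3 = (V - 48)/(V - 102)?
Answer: 1008575/26 ≈ 38791.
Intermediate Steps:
n = -366 (n = -61*(2 + 4) = -61*6 = -366)
F(V) = -3*(-48 + V)/(-102 + V) (F(V) = -3*(V - 48)/(V - 102) = -3*(-48 + V)/(-102 + V))
38794 + F(n) = 38794 + 3*(48 - 1*(-366))/(-102 - 366) = 38794 + 3*(48 + 366)/(-468) = 38794 + 3*(-1/468)*414 = 38794 - 69/26 = 1008575/26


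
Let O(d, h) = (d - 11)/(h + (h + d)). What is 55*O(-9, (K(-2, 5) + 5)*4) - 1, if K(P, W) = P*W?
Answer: 1051/49 ≈ 21.449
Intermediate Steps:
O(d, h) = (-11 + d)/(d + 2*h) (O(d, h) = (-11 + d)/(h + (d + h)) = (-11 + d)/(d + 2*h))
55*O(-9, (K(-2, 5) + 5)*4) - 1 = 55*((-11 - 9)/(-9 + 2*((-2*5 + 5)*4))) - 1 = 55*(-20/(-9 + 2*((-10 + 5)*4))) - 1 = 55*(-20/(-9 + 2*(-5*4))) - 1 = 55*(-20/(-9 + 2*(-20))) - 1 = 55*(-20/(-9 - 40)) - 1 = 55*(-20/(-49)) - 1 = 55*(-1/49*(-20)) - 1 = 55*(20/49) - 1 = 1100/49 - 1 = 1051/49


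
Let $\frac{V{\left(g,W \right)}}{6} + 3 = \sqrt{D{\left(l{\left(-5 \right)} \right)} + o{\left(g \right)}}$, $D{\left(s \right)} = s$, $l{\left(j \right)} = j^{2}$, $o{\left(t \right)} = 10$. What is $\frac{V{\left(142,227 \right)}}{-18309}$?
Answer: $\frac{6}{6103} - \frac{2 \sqrt{35}}{6103} \approx -0.00095562$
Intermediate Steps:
$V{\left(g,W \right)} = -18 + 6 \sqrt{35}$ ($V{\left(g,W \right)} = -18 + 6 \sqrt{\left(-5\right)^{2} + 10} = -18 + 6 \sqrt{25 + 10} = -18 + 6 \sqrt{35}$)
$\frac{V{\left(142,227 \right)}}{-18309} = \frac{-18 + 6 \sqrt{35}}{-18309} = \left(-18 + 6 \sqrt{35}\right) \left(- \frac{1}{18309}\right) = \frac{6}{6103} - \frac{2 \sqrt{35}}{6103}$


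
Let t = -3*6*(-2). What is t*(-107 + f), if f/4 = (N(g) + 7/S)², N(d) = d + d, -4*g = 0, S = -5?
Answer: -89244/25 ≈ -3569.8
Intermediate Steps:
g = 0 (g = -¼*0 = 0)
N(d) = 2*d
t = 36 (t = -18*(-2) = 36)
f = 196/25 (f = 4*(2*0 + 7/(-5))² = 4*(0 + 7*(-⅕))² = 4*(0 - 7/5)² = 4*(-7/5)² = 4*(49/25) = 196/25 ≈ 7.8400)
t*(-107 + f) = 36*(-107 + 196/25) = 36*(-2479/25) = -89244/25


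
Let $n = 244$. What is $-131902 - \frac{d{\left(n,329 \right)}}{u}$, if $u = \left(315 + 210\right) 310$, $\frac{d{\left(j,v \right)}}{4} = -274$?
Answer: $- \frac{10733524702}{81375} \approx -1.319 \cdot 10^{5}$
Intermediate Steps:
$d{\left(j,v \right)} = -1096$ ($d{\left(j,v \right)} = 4 \left(-274\right) = -1096$)
$u = 162750$ ($u = 525 \cdot 310 = 162750$)
$-131902 - \frac{d{\left(n,329 \right)}}{u} = -131902 - - \frac{1096}{162750} = -131902 - \left(-1096\right) \frac{1}{162750} = -131902 - - \frac{548}{81375} = -131902 + \frac{548}{81375} = - \frac{10733524702}{81375}$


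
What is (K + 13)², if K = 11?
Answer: 576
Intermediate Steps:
(K + 13)² = (11 + 13)² = 24² = 576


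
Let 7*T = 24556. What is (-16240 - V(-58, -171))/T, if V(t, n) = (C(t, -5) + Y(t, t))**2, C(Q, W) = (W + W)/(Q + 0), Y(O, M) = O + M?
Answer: -24940721/2950228 ≈ -8.4538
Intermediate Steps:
T = 3508 (T = (1/7)*24556 = 3508)
Y(O, M) = M + O
C(Q, W) = 2*W/Q (C(Q, W) = (2*W)/Q = 2*W/Q)
V(t, n) = (-10/t + 2*t)**2 (V(t, n) = (2*(-5)/t + (t + t))**2 = (-10/t + 2*t)**2)
(-16240 - V(-58, -171))/T = (-16240 - 4*(-5 + (-58)**2)**2/(-58)**2)/3508 = (-16240 - 4*(-5 + 3364)**2/3364)*(1/3508) = (-16240 - 4*3359**2/3364)*(1/3508) = (-16240 - 4*11282881/3364)*(1/3508) = (-16240 - 1*11282881/841)*(1/3508) = (-16240 - 11282881/841)*(1/3508) = -24940721/841*1/3508 = -24940721/2950228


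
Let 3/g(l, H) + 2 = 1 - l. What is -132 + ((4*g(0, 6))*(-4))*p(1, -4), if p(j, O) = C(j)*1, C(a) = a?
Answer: -84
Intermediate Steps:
g(l, H) = 3/(-1 - l) (g(l, H) = 3/(-2 + (1 - l)) = 3/(-1 - l))
p(j, O) = j (p(j, O) = j*1 = j)
-132 + ((4*g(0, 6))*(-4))*p(1, -4) = -132 + ((4*(-3/(1 + 0)))*(-4))*1 = -132 + ((4*(-3/1))*(-4))*1 = -132 + ((4*(-3*1))*(-4))*1 = -132 + ((4*(-3))*(-4))*1 = -132 - 12*(-4)*1 = -132 + 48*1 = -132 + 48 = -84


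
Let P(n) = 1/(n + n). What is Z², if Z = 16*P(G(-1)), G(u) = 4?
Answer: 4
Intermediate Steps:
P(n) = 1/(2*n)
Z = 2 (Z = 16*((½)/4) = 16*((½)*(¼)) = 16*(⅛) = 2)
Z² = 2² = 4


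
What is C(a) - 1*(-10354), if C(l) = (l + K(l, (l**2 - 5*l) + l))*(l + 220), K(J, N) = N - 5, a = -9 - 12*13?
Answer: 1534679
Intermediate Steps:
a = -165 (a = -9 - 156 = -165)
K(J, N) = -5 + N
C(l) = (220 + l)*(-5 + l**2 - 3*l) (C(l) = (l + (-5 + ((l**2 - 5*l) + l)))*(l + 220) = (l + (-5 + (l**2 - 4*l)))*(220 + l) = (l + (-5 + l**2 - 4*l))*(220 + l) = (-5 + l**2 - 3*l)*(220 + l) = (220 + l)*(-5 + l**2 - 3*l))
C(a) - 1*(-10354) = (-1100 + (-165)**3 - 665*(-165) + 217*(-165)**2) - 1*(-10354) = (-1100 - 4492125 + 109725 + 217*27225) + 10354 = (-1100 - 4492125 + 109725 + 5907825) + 10354 = 1524325 + 10354 = 1534679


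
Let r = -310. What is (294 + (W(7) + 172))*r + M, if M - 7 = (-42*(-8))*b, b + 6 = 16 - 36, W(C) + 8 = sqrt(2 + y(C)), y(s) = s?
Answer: -151639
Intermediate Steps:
W(C) = -8 + sqrt(2 + C)
b = -26 (b = -6 + (16 - 36) = -6 - 20 = -26)
M = -8729 (M = 7 - 42*(-8)*(-26) = 7 + 336*(-26) = 7 - 8736 = -8729)
(294 + (W(7) + 172))*r + M = (294 + ((-8 + sqrt(2 + 7)) + 172))*(-310) - 8729 = (294 + ((-8 + sqrt(9)) + 172))*(-310) - 8729 = (294 + ((-8 + 3) + 172))*(-310) - 8729 = (294 + (-5 + 172))*(-310) - 8729 = (294 + 167)*(-310) - 8729 = 461*(-310) - 8729 = -142910 - 8729 = -151639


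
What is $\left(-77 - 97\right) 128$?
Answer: $-22272$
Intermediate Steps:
$\left(-77 - 97\right) 128 = \left(-174\right) 128 = -22272$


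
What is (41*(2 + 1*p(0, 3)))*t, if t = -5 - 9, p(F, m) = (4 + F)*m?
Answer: -8036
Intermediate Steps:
p(F, m) = m*(4 + F)
t = -14
(41*(2 + 1*p(0, 3)))*t = (41*(2 + 1*(3*(4 + 0))))*(-14) = (41*(2 + 1*(3*4)))*(-14) = (41*(2 + 1*12))*(-14) = (41*(2 + 12))*(-14) = (41*14)*(-14) = 574*(-14) = -8036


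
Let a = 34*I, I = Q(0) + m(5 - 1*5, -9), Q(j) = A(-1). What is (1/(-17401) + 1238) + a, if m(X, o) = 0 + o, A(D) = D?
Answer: 15626097/17401 ≈ 898.00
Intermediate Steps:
Q(j) = -1
m(X, o) = o
I = -10 (I = -1 - 9 = -10)
a = -340 (a = 34*(-10) = -340)
(1/(-17401) + 1238) + a = (1/(-17401) + 1238) - 340 = (-1/17401 + 1238) - 340 = 21542437/17401 - 340 = 15626097/17401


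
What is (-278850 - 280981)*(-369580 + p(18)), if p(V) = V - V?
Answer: 206902340980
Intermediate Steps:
p(V) = 0
(-278850 - 280981)*(-369580 + p(18)) = (-278850 - 280981)*(-369580 + 0) = -559831*(-369580) = 206902340980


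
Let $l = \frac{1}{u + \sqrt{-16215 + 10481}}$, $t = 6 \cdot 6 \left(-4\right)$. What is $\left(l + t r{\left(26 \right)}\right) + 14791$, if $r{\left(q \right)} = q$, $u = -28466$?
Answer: $\frac{4475796374682}{405159445} - \frac{i \sqrt{5734}}{810318890} \approx 11047.0 - 9.3449 \cdot 10^{-8} i$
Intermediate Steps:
$t = -144$ ($t = 36 \left(-4\right) = -144$)
$l = \frac{1}{-28466 + i \sqrt{5734}}$ ($l = \frac{1}{-28466 + \sqrt{-16215 + 10481}} = \frac{1}{-28466 + \sqrt{-5734}} = \frac{1}{-28466 + i \sqrt{5734}} \approx -3.5129 \cdot 10^{-5} - 9.345 \cdot 10^{-8} i$)
$\left(l + t r{\left(26 \right)}\right) + 14791 = \left(\left(- \frac{14233}{405159445} - \frac{i \sqrt{5734}}{810318890}\right) - 3744\right) + 14791 = \left(- \frac{1516916976313}{405159445} - \frac{i \sqrt{5734}}{810318890}\right) + 14791 = \frac{4475796374682}{405159445} - \frac{i \sqrt{5734}}{810318890}$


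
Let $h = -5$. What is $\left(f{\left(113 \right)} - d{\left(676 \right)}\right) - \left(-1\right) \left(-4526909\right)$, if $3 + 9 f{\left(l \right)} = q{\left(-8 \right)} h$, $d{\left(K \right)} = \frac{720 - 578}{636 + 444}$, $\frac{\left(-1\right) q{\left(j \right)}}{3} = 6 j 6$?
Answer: $- \frac{2444790311}{540} \approx -4.5274 \cdot 10^{6}$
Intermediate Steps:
$q{\left(j \right)} = - 108 j$ ($q{\left(j \right)} = - 3 \cdot 6 j 6 = - 3 \cdot 36 j = - 108 j$)
$d{\left(K \right)} = \frac{71}{540}$ ($d{\left(K \right)} = \frac{142}{1080} = 142 \cdot \frac{1}{1080} = \frac{71}{540}$)
$f{\left(l \right)} = - \frac{1441}{3}$ ($f{\left(l \right)} = - \frac{1}{3} + \frac{\left(-108\right) \left(-8\right) \left(-5\right)}{9} = - \frac{1}{3} + \frac{864 \left(-5\right)}{9} = - \frac{1}{3} + \frac{1}{9} \left(-4320\right) = - \frac{1}{3} - 480 = - \frac{1441}{3}$)
$\left(f{\left(113 \right)} - d{\left(676 \right)}\right) - \left(-1\right) \left(-4526909\right) = \left(- \frac{1441}{3} - \frac{71}{540}\right) - \left(-1\right) \left(-4526909\right) = \left(- \frac{1441}{3} - \frac{71}{540}\right) - 4526909 = - \frac{259451}{540} - 4526909 = - \frac{2444790311}{540}$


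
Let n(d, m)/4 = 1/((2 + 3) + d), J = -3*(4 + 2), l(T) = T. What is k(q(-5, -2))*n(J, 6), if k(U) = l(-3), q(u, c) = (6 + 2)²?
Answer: 12/13 ≈ 0.92308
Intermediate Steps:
q(u, c) = 64 (q(u, c) = 8² = 64)
k(U) = -3
J = -18 (J = -3*6 = -18)
n(d, m) = 4/(5 + d) (n(d, m) = 4/((2 + 3) + d) = 4/(5 + d))
k(q(-5, -2))*n(J, 6) = -12/(5 - 18) = -12/(-13) = -12*(-1)/13 = -3*(-4/13) = 12/13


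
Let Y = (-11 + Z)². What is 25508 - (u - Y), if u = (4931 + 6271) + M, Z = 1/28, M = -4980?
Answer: 15214473/784 ≈ 19406.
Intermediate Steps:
Z = 1/28 ≈ 0.035714
Y = 94249/784 (Y = (-11 + 1/28)² = (-307/28)² = 94249/784 ≈ 120.22)
u = 6222 (u = (4931 + 6271) - 4980 = 11202 - 4980 = 6222)
25508 - (u - Y) = 25508 - (6222 - 1*94249/784) = 25508 - (6222 - 94249/784) = 25508 - 1*4783799/784 = 25508 - 4783799/784 = 15214473/784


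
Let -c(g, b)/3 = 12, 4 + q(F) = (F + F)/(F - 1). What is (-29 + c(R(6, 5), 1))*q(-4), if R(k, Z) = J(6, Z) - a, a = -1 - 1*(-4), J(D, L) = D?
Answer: 156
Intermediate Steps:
a = 3 (a = -1 + 4 = 3)
R(k, Z) = 3 (R(k, Z) = 6 - 1*3 = 6 - 3 = 3)
q(F) = -4 + 2*F/(-1 + F) (q(F) = -4 + (F + F)/(F - 1) = -4 + (2*F)/(-1 + F) = -4 + 2*F/(-1 + F))
c(g, b) = -36 (c(g, b) = -3*12 = -36)
(-29 + c(R(6, 5), 1))*q(-4) = (-29 - 36)*(2*(2 - 1*(-4))/(-1 - 4)) = -130*(2 + 4)/(-5) = -130*(-1)*6/5 = -65*(-12/5) = 156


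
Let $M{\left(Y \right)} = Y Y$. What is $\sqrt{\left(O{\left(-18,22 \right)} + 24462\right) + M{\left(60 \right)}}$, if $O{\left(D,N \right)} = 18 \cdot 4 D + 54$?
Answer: $6 \sqrt{745} \approx 163.77$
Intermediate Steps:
$O{\left(D,N \right)} = 54 + 72 D$ ($O{\left(D,N \right)} = 72 D + 54 = 54 + 72 D$)
$M{\left(Y \right)} = Y^{2}$
$\sqrt{\left(O{\left(-18,22 \right)} + 24462\right) + M{\left(60 \right)}} = \sqrt{\left(\left(54 + 72 \left(-18\right)\right) + 24462\right) + 60^{2}} = \sqrt{\left(\left(54 - 1296\right) + 24462\right) + 3600} = \sqrt{\left(-1242 + 24462\right) + 3600} = \sqrt{23220 + 3600} = \sqrt{26820} = 6 \sqrt{745}$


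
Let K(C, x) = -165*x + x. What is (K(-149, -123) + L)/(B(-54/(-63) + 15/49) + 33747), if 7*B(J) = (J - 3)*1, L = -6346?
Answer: 4742318/11575131 ≈ 0.40970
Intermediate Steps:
K(C, x) = -164*x
B(J) = -3/7 + J/7 (B(J) = ((J - 3)*1)/7 = ((-3 + J)*1)/7 = (-3 + J)/7 = -3/7 + J/7)
(K(-149, -123) + L)/(B(-54/(-63) + 15/49) + 33747) = (-164*(-123) - 6346)/((-3/7 + (-54/(-63) + 15/49)/7) + 33747) = (20172 - 6346)/((-3/7 + (-54*(-1/63) + 15*(1/49))/7) + 33747) = 13826/((-3/7 + (6/7 + 15/49)/7) + 33747) = 13826/((-3/7 + (1/7)*(57/49)) + 33747) = 13826/((-3/7 + 57/343) + 33747) = 13826/(-90/343 + 33747) = 13826/(11575131/343) = 13826*(343/11575131) = 4742318/11575131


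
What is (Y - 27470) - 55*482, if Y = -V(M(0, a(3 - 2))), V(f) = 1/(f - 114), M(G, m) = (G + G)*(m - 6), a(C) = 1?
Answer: -6153719/114 ≈ -53980.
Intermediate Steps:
M(G, m) = 2*G*(-6 + m) (M(G, m) = (2*G)*(-6 + m) = 2*G*(-6 + m))
V(f) = 1/(-114 + f)
Y = 1/114 (Y = -1/(-114 + 2*0*(-6 + 1)) = -1/(-114 + 2*0*(-5)) = -1/(-114 + 0) = -1/(-114) = -1*(-1/114) = 1/114 ≈ 0.0087719)
(Y - 27470) - 55*482 = (1/114 - 27470) - 55*482 = -3131579/114 - 26510 = -6153719/114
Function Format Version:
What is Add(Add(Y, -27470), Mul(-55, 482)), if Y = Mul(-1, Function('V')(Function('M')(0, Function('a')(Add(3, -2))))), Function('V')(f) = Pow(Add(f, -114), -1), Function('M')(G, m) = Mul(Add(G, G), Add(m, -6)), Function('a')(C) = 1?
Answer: Rational(-6153719, 114) ≈ -53980.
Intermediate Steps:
Function('M')(G, m) = Mul(2, G, Add(-6, m)) (Function('M')(G, m) = Mul(Mul(2, G), Add(-6, m)) = Mul(2, G, Add(-6, m)))
Function('V')(f) = Pow(Add(-114, f), -1)
Y = Rational(1, 114) (Y = Mul(-1, Pow(Add(-114, Mul(2, 0, Add(-6, 1))), -1)) = Mul(-1, Pow(Add(-114, Mul(2, 0, -5)), -1)) = Mul(-1, Pow(Add(-114, 0), -1)) = Mul(-1, Pow(-114, -1)) = Mul(-1, Rational(-1, 114)) = Rational(1, 114) ≈ 0.0087719)
Add(Add(Y, -27470), Mul(-55, 482)) = Add(Add(Rational(1, 114), -27470), Mul(-55, 482)) = Add(Rational(-3131579, 114), -26510) = Rational(-6153719, 114)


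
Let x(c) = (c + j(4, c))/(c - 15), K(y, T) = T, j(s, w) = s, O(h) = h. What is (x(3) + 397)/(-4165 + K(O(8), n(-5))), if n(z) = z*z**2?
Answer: -4757/51480 ≈ -0.092405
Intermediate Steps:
n(z) = z**3
x(c) = (4 + c)/(-15 + c) (x(c) = (c + 4)/(c - 15) = (4 + c)/(-15 + c))
(x(3) + 397)/(-4165 + K(O(8), n(-5))) = ((4 + 3)/(-15 + 3) + 397)/(-4165 + (-5)**3) = (7/(-12) + 397)/(-4165 - 125) = (-1/12*7 + 397)/(-4290) = (-7/12 + 397)*(-1/4290) = (4757/12)*(-1/4290) = -4757/51480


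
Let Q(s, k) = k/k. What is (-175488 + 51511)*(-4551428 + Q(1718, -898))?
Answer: 564272265179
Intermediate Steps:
Q(s, k) = 1
(-175488 + 51511)*(-4551428 + Q(1718, -898)) = (-175488 + 51511)*(-4551428 + 1) = -123977*(-4551427) = 564272265179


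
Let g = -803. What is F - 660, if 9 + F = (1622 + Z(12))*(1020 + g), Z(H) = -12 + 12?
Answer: 351305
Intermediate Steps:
Z(H) = 0
F = 351965 (F = -9 + (1622 + 0)*(1020 - 803) = -9 + 1622*217 = -9 + 351974 = 351965)
F - 660 = 351965 - 660 = 351305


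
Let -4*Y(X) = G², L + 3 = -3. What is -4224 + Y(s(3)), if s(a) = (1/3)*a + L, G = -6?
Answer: -4233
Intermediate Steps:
L = -6 (L = -3 - 3 = -6)
s(a) = -6 + a/3 (s(a) = (1/3)*a - 6 = (1*(⅓))*a - 6 = a/3 - 6 = -6 + a/3)
Y(X) = -9 (Y(X) = -¼*(-6)² = -¼*36 = -9)
-4224 + Y(s(3)) = -4224 - 9 = -4233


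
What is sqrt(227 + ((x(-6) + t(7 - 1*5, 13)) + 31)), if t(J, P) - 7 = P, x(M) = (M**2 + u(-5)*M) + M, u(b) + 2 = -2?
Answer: 2*sqrt(83) ≈ 18.221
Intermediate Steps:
u(b) = -4 (u(b) = -2 - 2 = -4)
x(M) = M**2 - 3*M (x(M) = (M**2 - 4*M) + M = M**2 - 3*M)
t(J, P) = 7 + P
sqrt(227 + ((x(-6) + t(7 - 1*5, 13)) + 31)) = sqrt(227 + ((-6*(-3 - 6) + (7 + 13)) + 31)) = sqrt(227 + ((-6*(-9) + 20) + 31)) = sqrt(227 + ((54 + 20) + 31)) = sqrt(227 + (74 + 31)) = sqrt(227 + 105) = sqrt(332) = 2*sqrt(83)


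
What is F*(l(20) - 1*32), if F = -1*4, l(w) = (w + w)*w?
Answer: -3072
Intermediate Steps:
l(w) = 2*w**2 (l(w) = (2*w)*w = 2*w**2)
F = -4
F*(l(20) - 1*32) = -4*(2*20**2 - 1*32) = -4*(2*400 - 32) = -4*(800 - 32) = -4*768 = -3072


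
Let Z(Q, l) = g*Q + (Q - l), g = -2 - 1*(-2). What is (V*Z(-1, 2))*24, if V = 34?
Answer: -2448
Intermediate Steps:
g = 0 (g = -2 + 2 = 0)
Z(Q, l) = Q - l (Z(Q, l) = 0*Q + (Q - l) = 0 + (Q - l) = Q - l)
(V*Z(-1, 2))*24 = (34*(-1 - 1*2))*24 = (34*(-1 - 2))*24 = (34*(-3))*24 = -102*24 = -2448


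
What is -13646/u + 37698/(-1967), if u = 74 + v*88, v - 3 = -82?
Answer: -116222581/6764513 ≈ -17.181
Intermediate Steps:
v = -79 (v = 3 - 82 = -79)
u = -6878 (u = 74 - 79*88 = 74 - 6952 = -6878)
-13646/u + 37698/(-1967) = -13646/(-6878) + 37698/(-1967) = -13646*(-1/6878) + 37698*(-1/1967) = 6823/3439 - 37698/1967 = -116222581/6764513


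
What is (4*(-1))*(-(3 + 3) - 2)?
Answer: 32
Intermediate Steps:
(4*(-1))*(-(3 + 3) - 2) = -4*(-1*6 - 2) = -4*(-6 - 2) = -4*(-8) = 32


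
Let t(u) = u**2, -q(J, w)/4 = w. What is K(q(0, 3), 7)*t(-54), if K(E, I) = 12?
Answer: 34992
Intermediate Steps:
q(J, w) = -4*w
K(q(0, 3), 7)*t(-54) = 12*(-54)**2 = 12*2916 = 34992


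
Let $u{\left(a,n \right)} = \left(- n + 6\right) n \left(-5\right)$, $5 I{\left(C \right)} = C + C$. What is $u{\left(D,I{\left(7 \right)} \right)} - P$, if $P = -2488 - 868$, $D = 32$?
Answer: $\frac{16556}{5} \approx 3311.2$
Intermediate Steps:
$I{\left(C \right)} = \frac{2 C}{5}$ ($I{\left(C \right)} = \frac{C + C}{5} = \frac{2 C}{5}$)
$u{\left(a,n \right)} = - 5 n \left(6 - n\right)$ ($u{\left(a,n \right)} = \left(6 - n\right) n \left(-5\right) = n \left(6 - n\right) \left(-5\right) = - 5 n \left(6 - n\right)$)
$P = -3356$ ($P = -2488 - 868 = -3356$)
$u{\left(D,I{\left(7 \right)} \right)} - P = 5 \cdot \frac{2}{5} \cdot 7 \left(-6 + \frac{2}{5} \cdot 7\right) - -3356 = 5 \cdot \frac{14}{5} \left(-6 + \frac{14}{5}\right) + 3356 = 5 \cdot \frac{14}{5} \left(- \frac{16}{5}\right) + 3356 = - \frac{224}{5} + 3356 = \frac{16556}{5}$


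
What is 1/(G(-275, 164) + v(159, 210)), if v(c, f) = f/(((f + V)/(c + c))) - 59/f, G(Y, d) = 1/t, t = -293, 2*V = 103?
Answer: 32180190/8208795869 ≈ 0.0039202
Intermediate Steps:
V = 103/2 (V = (1/2)*103 = 103/2 ≈ 51.500)
G(Y, d) = -1/293 (G(Y, d) = 1/(-293) = -1/293)
v(c, f) = -59/f + 2*c*f/(103/2 + f) (v(c, f) = f/(((f + 103/2)/(c + c))) - 59/f = f/(((103/2 + f)/((2*c)))) - 59/f = f/(((103/2 + f)*(1/(2*c)))) - 59/f = f/(((103/2 + f)/(2*c))) - 59/f = f*(2*c/(103/2 + f)) - 59/f = 2*c*f/(103/2 + f) - 59/f = -59/f + 2*c*f/(103/2 + f))
1/(G(-275, 164) + v(159, 210)) = 1/(-1/293 + (-6077 - 118*210 + 4*159*210**2)/(210*(103 + 2*210))) = 1/(-1/293 + (-6077 - 24780 + 4*159*44100)/(210*(103 + 420))) = 1/(-1/293 + (1/210)*(-6077 - 24780 + 28047600)/523) = 1/(-1/293 + (1/210)*(1/523)*28016743) = 1/(-1/293 + 28016743/109830) = 1/(8208795869/32180190) = 32180190/8208795869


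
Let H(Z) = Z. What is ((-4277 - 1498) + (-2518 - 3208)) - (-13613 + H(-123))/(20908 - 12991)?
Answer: -91039681/7917 ≈ -11499.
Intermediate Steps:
((-4277 - 1498) + (-2518 - 3208)) - (-13613 + H(-123))/(20908 - 12991) = ((-4277 - 1498) + (-2518 - 3208)) - (-13613 - 123)/(20908 - 12991) = (-5775 - 5726) - (-13736)/7917 = -11501 - (-13736)/7917 = -11501 - 1*(-13736/7917) = -11501 + 13736/7917 = -91039681/7917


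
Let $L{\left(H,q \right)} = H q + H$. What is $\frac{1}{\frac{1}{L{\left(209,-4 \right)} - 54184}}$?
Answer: $-54811$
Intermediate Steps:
$L{\left(H,q \right)} = H + H q$
$\frac{1}{\frac{1}{L{\left(209,-4 \right)} - 54184}} = \frac{1}{\frac{1}{209 \left(1 - 4\right) - 54184}} = \frac{1}{\frac{1}{209 \left(-3\right) - 54184}} = \frac{1}{\frac{1}{-627 - 54184}} = \frac{1}{\frac{1}{-54811}} = \frac{1}{- \frac{1}{54811}} = -54811$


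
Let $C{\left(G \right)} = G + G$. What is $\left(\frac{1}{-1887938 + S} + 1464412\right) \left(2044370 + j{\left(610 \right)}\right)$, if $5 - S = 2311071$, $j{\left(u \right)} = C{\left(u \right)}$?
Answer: $\frac{6289239938368523365}{2099502} \approx 2.9956 \cdot 10^{12}$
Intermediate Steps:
$C{\left(G \right)} = 2 G$
$j{\left(u \right)} = 2 u$
$S = -2311066$ ($S = 5 - 2311071 = -2311066$)
$\left(\frac{1}{-1887938 + S} + 1464412\right) \left(2044370 + j{\left(610 \right)}\right) = \left(\frac{1}{-1887938 - 2311066} + 1464412\right) \left(2044370 + 2 \cdot 610\right) = \left(\frac{1}{-4199004} + 1464412\right) \left(2044370 + 1220\right) = \left(- \frac{1}{4199004} + 1464412\right) 2045590 = \frac{6149071845647}{4199004} \cdot 2045590 = \frac{6289239938368523365}{2099502}$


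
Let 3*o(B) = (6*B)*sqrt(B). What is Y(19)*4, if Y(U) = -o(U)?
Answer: -152*sqrt(19) ≈ -662.55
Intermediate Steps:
o(B) = 2*B**(3/2) (o(B) = ((6*B)*sqrt(B))/3 = (6*B**(3/2))/3 = 2*B**(3/2))
Y(U) = -2*U**(3/2)
Y(19)*4 = -38*sqrt(19)*4 = -152*sqrt(19)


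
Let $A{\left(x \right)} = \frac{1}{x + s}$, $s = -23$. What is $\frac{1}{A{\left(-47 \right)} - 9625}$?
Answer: $- \frac{70}{673751} \approx -0.0001039$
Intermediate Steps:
$A{\left(x \right)} = \frac{1}{-23 + x}$ ($A{\left(x \right)} = \frac{1}{x - 23} = \frac{1}{-23 + x}$)
$\frac{1}{A{\left(-47 \right)} - 9625} = \frac{1}{\frac{1}{-23 - 47} - 9625} = \frac{1}{\frac{1}{-70} - 9625} = \frac{1}{- \frac{1}{70} - 9625} = \frac{1}{- \frac{673751}{70}} = - \frac{70}{673751}$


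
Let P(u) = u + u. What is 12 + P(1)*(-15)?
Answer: -18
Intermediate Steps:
P(u) = 2*u
12 + P(1)*(-15) = 12 + (2*1)*(-15) = 12 + 2*(-15) = 12 - 30 = -18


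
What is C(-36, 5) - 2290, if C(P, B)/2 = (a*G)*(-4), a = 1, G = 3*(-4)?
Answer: -2194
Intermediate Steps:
G = -12
C(P, B) = 96 (C(P, B) = 2*((1*(-12))*(-4)) = 2*(-12*(-4)) = 2*48 = 96)
C(-36, 5) - 2290 = 96 - 2290 = -2194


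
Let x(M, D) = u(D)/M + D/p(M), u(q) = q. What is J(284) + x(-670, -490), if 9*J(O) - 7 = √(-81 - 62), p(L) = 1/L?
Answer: 197965810/603 + I*√143/9 ≈ 3.283e+5 + 1.3287*I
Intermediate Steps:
x(M, D) = D*M + D/M (x(M, D) = D/M + D/(1/M) = D/M + D*M = D*M + D/M)
J(O) = 7/9 + I*√143/9 (J(O) = 7/9 + √(-81 - 62)/9 = 7/9 + √(-143)/9 = 7/9 + (I*√143)/9 = 7/9 + I*√143/9)
J(284) + x(-670, -490) = (7/9 + I*√143/9) + (-490*(-670) - 490/(-670)) = (7/9 + I*√143/9) + (328300 - 490*(-1/670)) = (7/9 + I*√143/9) + (328300 + 49/67) = (7/9 + I*√143/9) + 21996149/67 = 197965810/603 + I*√143/9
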